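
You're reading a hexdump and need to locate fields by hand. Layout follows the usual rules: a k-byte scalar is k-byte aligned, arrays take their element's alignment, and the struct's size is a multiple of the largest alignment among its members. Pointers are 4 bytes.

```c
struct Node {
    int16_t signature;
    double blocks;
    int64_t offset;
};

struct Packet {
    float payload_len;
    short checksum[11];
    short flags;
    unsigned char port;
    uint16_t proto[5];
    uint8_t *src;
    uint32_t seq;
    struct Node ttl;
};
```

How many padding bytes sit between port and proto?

Node: 0..2  signature  (2B, 2-aligned); 2..8  -- padding (6B); 8..16  blocks  (8B, 8-aligned); 16..24  offset  (8B, 8-aligned); sizeof = 24, alignof = 8
0..4  payload_len  (4B, 4-aligned)
4..26  checksum  (22B, 2-aligned)
26..28  flags  (2B, 2-aligned)
28..29  port  (1B, 1-aligned)
29..30  -- padding (1B)
30..40  proto  (10B, 2-aligned)

1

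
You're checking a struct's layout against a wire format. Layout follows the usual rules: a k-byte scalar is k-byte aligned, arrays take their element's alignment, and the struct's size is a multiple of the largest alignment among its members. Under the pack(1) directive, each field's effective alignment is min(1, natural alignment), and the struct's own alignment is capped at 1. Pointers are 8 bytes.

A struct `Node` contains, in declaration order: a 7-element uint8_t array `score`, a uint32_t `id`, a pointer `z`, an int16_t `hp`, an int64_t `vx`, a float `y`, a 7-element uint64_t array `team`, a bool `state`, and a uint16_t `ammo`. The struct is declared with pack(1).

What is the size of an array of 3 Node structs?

@0: score [7B, align 1] → 7
@7: id [4B, align 1] → 11
@11: z [8B, align 1] → 19
@19: hp [2B, align 1] → 21
@21: vx [8B, align 1] → 29
@29: y [4B, align 1] → 33
@33: team [56B, align 1] → 89
@89: state [1B, align 1] → 90
@90: ammo [2B, align 1] → 92
size 92, align 1
array of 3: 3 × 92 = 276

276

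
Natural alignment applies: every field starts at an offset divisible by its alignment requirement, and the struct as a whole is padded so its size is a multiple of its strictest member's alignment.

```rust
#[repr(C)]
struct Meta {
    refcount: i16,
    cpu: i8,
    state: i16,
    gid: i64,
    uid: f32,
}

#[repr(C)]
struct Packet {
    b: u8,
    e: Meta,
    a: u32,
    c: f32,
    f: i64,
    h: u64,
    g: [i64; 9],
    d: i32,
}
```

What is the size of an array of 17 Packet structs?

2312

Meta: 0..2  refcount  (2B, 2-aligned); 2..3  cpu  (1B, 1-aligned); 3..4  -- padding (1B); 4..6  state  (2B, 2-aligned); 6..8  -- padding (2B); 8..16  gid  (8B, 8-aligned); 16..20  uid  (4B, 4-aligned); 20..24  -- tail padding (4B); sizeof = 24, alignof = 8
0..1  b  (1B, 1-aligned)
1..8  -- padding (7B)
8..32  e  (24B, 8-aligned)
32..36  a  (4B, 4-aligned)
36..40  c  (4B, 4-aligned)
40..48  f  (8B, 8-aligned)
48..56  h  (8B, 8-aligned)
56..128  g  (72B, 8-aligned)
128..132  d  (4B, 4-aligned)
132..136  -- tail padding (4B)
sizeof = 136, alignof = 8
array of 17: 17 × 136 = 2312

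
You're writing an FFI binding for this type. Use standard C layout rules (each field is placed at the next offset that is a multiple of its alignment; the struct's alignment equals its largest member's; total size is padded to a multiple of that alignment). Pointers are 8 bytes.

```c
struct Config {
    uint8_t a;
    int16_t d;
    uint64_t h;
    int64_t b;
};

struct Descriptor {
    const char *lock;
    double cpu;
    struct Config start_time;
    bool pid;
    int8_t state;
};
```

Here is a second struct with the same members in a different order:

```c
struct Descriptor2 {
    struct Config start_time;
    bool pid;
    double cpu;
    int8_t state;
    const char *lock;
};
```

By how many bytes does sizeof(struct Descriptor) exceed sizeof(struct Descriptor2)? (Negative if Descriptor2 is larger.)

-8

Config: a at 0 (size 1, align 1) → ends 1; pad 1 to align 2 for d; d at 2 (size 2, align 2) → ends 4; pad 4 to align 8 for h; h at 8 (size 8, align 8) → ends 16; b at 16 (size 8, align 8) → ends 24; total 24 bytes, alignment 8
lock at 0 (size 8, align 8) → ends 8
cpu at 8 (size 8, align 8) → ends 16
start_time at 16 (size 24, align 8) → ends 40
pid at 40 (size 1, align 1) → ends 41
state at 41 (size 1, align 1) → ends 42
tail pad 6 to reach multiple of 8
total 48 bytes, alignment 8
— Descriptor2 —
start_time at 0 (size 24, align 8) → ends 24
pid at 24 (size 1, align 1) → ends 25
pad 7 to align 8 for cpu
cpu at 32 (size 8, align 8) → ends 40
state at 40 (size 1, align 1) → ends 41
pad 7 to align 8 for lock
lock at 48 (size 8, align 8) → ends 56
total 56 bytes, alignment 8
48 − 56 = -8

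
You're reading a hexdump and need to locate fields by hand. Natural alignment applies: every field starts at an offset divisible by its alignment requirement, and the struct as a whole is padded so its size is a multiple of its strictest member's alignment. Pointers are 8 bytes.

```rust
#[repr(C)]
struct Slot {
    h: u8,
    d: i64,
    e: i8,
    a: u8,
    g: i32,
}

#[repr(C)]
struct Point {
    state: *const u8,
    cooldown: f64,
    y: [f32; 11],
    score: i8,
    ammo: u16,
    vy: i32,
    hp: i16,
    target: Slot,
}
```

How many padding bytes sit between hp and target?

Slot: @0: h [1B, align 1] → 1; +7 pad (align 8); @8: d [8B, align 8] → 16; @16: e [1B, align 1] → 17; @17: a [1B, align 1] → 18; +2 pad (align 4); @20: g [4B, align 4] → 24; size 24, align 8
@0: state [8B, align 8] → 8
@8: cooldown [8B, align 8] → 16
@16: y [44B, align 4] → 60
@60: score [1B, align 1] → 61
+1 pad (align 2)
@62: ammo [2B, align 2] → 64
@64: vy [4B, align 4] → 68
@68: hp [2B, align 2] → 70
+2 pad (align 8)
@72: target [24B, align 8] → 96

2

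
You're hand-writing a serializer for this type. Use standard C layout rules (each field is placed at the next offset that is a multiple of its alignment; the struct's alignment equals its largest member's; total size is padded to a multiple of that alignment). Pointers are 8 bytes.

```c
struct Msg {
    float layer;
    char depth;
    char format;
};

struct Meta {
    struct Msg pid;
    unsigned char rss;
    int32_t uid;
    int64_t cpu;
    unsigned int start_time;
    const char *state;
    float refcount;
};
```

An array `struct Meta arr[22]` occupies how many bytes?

Msg: layer at 0 (size 4, align 4) → ends 4; depth at 4 (size 1, align 1) → ends 5; format at 5 (size 1, align 1) → ends 6; tail pad 2 to reach multiple of 4; total 8 bytes, alignment 4
pid at 0 (size 8, align 4) → ends 8
rss at 8 (size 1, align 1) → ends 9
pad 3 to align 4 for uid
uid at 12 (size 4, align 4) → ends 16
cpu at 16 (size 8, align 8) → ends 24
start_time at 24 (size 4, align 4) → ends 28
pad 4 to align 8 for state
state at 32 (size 8, align 8) → ends 40
refcount at 40 (size 4, align 4) → ends 44
tail pad 4 to reach multiple of 8
total 48 bytes, alignment 8
array of 22: 22 × 48 = 1056

1056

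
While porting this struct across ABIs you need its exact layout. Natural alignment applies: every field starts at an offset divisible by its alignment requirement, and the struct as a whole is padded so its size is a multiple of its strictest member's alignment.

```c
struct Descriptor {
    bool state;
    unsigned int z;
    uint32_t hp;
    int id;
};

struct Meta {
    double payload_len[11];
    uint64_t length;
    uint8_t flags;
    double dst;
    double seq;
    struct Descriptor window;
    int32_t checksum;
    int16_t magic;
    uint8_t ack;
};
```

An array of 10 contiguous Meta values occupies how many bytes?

1440

Descriptor: @0: state [1B, align 1] → 1; +3 pad (align 4); @4: z [4B, align 4] → 8; @8: hp [4B, align 4] → 12; @12: id [4B, align 4] → 16; size 16, align 4
@0: payload_len [88B, align 8] → 88
@88: length [8B, align 8] → 96
@96: flags [1B, align 1] → 97
+7 pad (align 8)
@104: dst [8B, align 8] → 112
@112: seq [8B, align 8] → 120
@120: window [16B, align 4] → 136
@136: checksum [4B, align 4] → 140
@140: magic [2B, align 2] → 142
@142: ack [1B, align 1] → 143
+1 tail pad (align 8)
size 144, align 8
array of 10: 10 × 144 = 1440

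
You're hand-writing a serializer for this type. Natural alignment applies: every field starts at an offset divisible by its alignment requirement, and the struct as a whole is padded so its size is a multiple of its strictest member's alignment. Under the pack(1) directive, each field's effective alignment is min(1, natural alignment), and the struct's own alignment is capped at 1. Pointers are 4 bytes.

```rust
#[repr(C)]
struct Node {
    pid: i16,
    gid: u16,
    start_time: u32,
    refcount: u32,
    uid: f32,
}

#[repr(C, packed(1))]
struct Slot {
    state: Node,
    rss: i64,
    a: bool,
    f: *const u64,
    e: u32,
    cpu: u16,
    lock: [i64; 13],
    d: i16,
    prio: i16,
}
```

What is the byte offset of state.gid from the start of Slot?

Node: @0: pid [2B, align 2] → 2; @2: gid [2B, align 2] → 4; @4: start_time [4B, align 4] → 8; @8: refcount [4B, align 4] → 12; @12: uid [4B, align 4] → 16; size 16, align 4
@0: state [16B, align 1] → 16
within Node: gid at 2
0 + 2 = 2

2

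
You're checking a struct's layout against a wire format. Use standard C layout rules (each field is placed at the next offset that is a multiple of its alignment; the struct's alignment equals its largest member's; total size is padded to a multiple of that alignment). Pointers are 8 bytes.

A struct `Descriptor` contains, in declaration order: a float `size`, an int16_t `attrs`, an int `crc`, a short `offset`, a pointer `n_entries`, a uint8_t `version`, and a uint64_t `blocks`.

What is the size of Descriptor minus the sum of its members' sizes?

11

0..4  size  (4B, 4-aligned)
4..6  attrs  (2B, 2-aligned)
6..8  -- padding (2B)
8..12  crc  (4B, 4-aligned)
12..14  offset  (2B, 2-aligned)
14..16  -- padding (2B)
16..24  n_entries  (8B, 8-aligned)
24..25  version  (1B, 1-aligned)
25..32  -- padding (7B)
32..40  blocks  (8B, 8-aligned)
sizeof = 40, alignof = 8
data bytes 29, size 40 → padding 11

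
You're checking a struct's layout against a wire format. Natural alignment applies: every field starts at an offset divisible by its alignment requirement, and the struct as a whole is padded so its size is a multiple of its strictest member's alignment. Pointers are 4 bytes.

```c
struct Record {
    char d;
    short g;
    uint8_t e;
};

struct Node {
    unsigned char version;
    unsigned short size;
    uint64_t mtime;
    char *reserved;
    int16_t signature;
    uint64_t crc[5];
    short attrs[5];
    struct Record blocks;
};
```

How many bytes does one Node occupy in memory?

Record: d at 0 (size 1, align 1) → ends 1; pad 1 to align 2 for g; g at 2 (size 2, align 2) → ends 4; e at 4 (size 1, align 1) → ends 5; tail pad 1 to reach multiple of 2; total 6 bytes, alignment 2
version at 0 (size 1, align 1) → ends 1
pad 1 to align 2 for size
size at 2 (size 2, align 2) → ends 4
pad 4 to align 8 for mtime
mtime at 8 (size 8, align 8) → ends 16
reserved at 16 (size 4, align 4) → ends 20
signature at 20 (size 2, align 2) → ends 22
pad 2 to align 8 for crc
crc at 24 (size 40, align 8) → ends 64
attrs at 64 (size 10, align 2) → ends 74
blocks at 74 (size 6, align 2) → ends 80
total 80 bytes, alignment 8

80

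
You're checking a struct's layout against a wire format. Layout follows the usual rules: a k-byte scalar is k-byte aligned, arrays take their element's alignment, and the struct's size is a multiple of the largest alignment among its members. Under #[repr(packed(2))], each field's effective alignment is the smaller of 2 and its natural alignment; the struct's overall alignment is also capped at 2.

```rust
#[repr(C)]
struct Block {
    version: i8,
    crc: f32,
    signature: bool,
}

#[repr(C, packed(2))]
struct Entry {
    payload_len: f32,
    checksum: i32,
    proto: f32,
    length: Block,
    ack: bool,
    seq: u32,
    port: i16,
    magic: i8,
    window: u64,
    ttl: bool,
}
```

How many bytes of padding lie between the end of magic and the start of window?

1

Block: version at 0 (size 1, align 1) → ends 1; pad 3 to align 4 for crc; crc at 4 (size 4, align 4) → ends 8; signature at 8 (size 1, align 1) → ends 9; tail pad 3 to reach multiple of 4; total 12 bytes, alignment 4
payload_len at 0 (size 4, align 2) → ends 4
checksum at 4 (size 4, align 2) → ends 8
proto at 8 (size 4, align 2) → ends 12
length at 12 (size 12, align 2) → ends 24
ack at 24 (size 1, align 1) → ends 25
pad 1 to align 2 for seq
seq at 26 (size 4, align 2) → ends 30
port at 30 (size 2, align 2) → ends 32
magic at 32 (size 1, align 1) → ends 33
pad 1 to align 2 for window
window at 34 (size 8, align 2) → ends 42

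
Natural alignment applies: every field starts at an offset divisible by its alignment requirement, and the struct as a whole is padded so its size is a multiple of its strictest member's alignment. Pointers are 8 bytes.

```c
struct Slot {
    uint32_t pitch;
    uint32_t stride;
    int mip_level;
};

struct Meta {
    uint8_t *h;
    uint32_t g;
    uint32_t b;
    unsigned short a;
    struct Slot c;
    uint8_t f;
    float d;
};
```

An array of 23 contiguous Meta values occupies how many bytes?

920

Slot: @0: pitch [4B, align 4] → 4; @4: stride [4B, align 4] → 8; @8: mip_level [4B, align 4] → 12; size 12, align 4
@0: h [8B, align 8] → 8
@8: g [4B, align 4] → 12
@12: b [4B, align 4] → 16
@16: a [2B, align 2] → 18
+2 pad (align 4)
@20: c [12B, align 4] → 32
@32: f [1B, align 1] → 33
+3 pad (align 4)
@36: d [4B, align 4] → 40
size 40, align 8
array of 23: 23 × 40 = 920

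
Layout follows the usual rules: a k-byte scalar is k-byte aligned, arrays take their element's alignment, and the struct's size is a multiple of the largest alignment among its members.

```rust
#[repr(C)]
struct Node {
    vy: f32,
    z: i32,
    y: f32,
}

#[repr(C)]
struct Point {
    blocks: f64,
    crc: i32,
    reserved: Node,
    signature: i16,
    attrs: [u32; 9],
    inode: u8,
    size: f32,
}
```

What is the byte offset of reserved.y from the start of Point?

20

Node: vy at 0 (size 4, align 4) → ends 4; z at 4 (size 4, align 4) → ends 8; y at 8 (size 4, align 4) → ends 12; total 12 bytes, alignment 4
blocks at 0 (size 8, align 8) → ends 8
crc at 8 (size 4, align 4) → ends 12
reserved at 12 (size 12, align 4) → ends 24
within Node: y at 8
12 + 8 = 20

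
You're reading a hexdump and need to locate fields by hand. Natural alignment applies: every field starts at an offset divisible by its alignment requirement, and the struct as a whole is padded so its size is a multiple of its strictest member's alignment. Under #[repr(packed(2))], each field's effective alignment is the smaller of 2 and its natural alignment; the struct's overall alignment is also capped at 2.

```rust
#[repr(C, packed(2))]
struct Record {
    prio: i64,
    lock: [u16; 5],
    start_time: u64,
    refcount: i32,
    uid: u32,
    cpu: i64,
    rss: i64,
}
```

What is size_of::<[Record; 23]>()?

@0: prio [8B, align 2] → 8
@8: lock [10B, align 2] → 18
@18: start_time [8B, align 2] → 26
@26: refcount [4B, align 2] → 30
@30: uid [4B, align 2] → 34
@34: cpu [8B, align 2] → 42
@42: rss [8B, align 2] → 50
size 50, align 2
array of 23: 23 × 50 = 1150

1150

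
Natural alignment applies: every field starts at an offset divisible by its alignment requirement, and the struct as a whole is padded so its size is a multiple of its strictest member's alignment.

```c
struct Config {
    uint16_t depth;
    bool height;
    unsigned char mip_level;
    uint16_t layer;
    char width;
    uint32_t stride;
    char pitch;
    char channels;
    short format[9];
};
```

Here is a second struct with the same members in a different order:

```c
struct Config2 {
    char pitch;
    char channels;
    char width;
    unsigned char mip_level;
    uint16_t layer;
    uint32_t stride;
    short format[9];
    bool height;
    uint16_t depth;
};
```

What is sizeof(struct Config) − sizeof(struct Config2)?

0..2  depth  (2B, 2-aligned)
2..3  height  (1B, 1-aligned)
3..4  mip_level  (1B, 1-aligned)
4..6  layer  (2B, 2-aligned)
6..7  width  (1B, 1-aligned)
7..8  -- padding (1B)
8..12  stride  (4B, 4-aligned)
12..13  pitch  (1B, 1-aligned)
13..14  channels  (1B, 1-aligned)
14..32  format  (18B, 2-aligned)
sizeof = 32, alignof = 4
— Config2 —
0..1  pitch  (1B, 1-aligned)
1..2  channels  (1B, 1-aligned)
2..3  width  (1B, 1-aligned)
3..4  mip_level  (1B, 1-aligned)
4..6  layer  (2B, 2-aligned)
6..8  -- padding (2B)
8..12  stride  (4B, 4-aligned)
12..30  format  (18B, 2-aligned)
30..31  height  (1B, 1-aligned)
31..32  -- padding (1B)
32..34  depth  (2B, 2-aligned)
34..36  -- tail padding (2B)
sizeof = 36, alignof = 4
32 − 36 = -4

-4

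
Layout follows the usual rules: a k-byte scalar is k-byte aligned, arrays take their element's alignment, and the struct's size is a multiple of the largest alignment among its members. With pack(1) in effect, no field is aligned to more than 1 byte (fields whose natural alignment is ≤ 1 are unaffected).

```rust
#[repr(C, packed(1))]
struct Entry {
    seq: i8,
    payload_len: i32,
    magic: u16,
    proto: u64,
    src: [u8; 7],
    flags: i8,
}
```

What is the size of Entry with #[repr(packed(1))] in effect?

@0: seq [1B, align 1] → 1
@1: payload_len [4B, align 1] → 5
@5: magic [2B, align 1] → 7
@7: proto [8B, align 1] → 15
@15: src [7B, align 1] → 22
@22: flags [1B, align 1] → 23
size 23, align 1

23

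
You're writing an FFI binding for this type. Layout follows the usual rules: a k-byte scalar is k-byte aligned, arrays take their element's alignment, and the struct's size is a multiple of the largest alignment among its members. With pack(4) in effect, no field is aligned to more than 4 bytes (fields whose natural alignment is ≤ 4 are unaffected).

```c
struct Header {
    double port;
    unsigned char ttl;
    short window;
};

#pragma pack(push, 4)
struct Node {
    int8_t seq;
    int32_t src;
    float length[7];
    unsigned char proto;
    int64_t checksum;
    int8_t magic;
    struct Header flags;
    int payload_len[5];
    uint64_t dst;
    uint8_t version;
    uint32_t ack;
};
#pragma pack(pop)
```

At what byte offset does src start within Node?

4

Header: @0: port [8B, align 8] → 8; @8: ttl [1B, align 1] → 9; +1 pad (align 2); @10: window [2B, align 2] → 12; +4 tail pad (align 8); size 16, align 8
@0: seq [1B, align 1] → 1
+3 pad (align 4)
@4: src [4B, align 4] → 8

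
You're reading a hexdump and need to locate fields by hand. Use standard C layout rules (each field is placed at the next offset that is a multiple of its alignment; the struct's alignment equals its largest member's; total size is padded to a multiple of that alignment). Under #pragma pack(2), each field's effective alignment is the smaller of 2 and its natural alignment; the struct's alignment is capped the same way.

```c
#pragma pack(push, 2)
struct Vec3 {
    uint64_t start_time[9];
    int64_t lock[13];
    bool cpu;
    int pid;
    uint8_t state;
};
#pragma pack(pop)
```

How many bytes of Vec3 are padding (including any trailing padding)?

2

start_time at 0 (size 72, align 2) → ends 72
lock at 72 (size 104, align 2) → ends 176
cpu at 176 (size 1, align 1) → ends 177
pad 1 to align 2 for pid
pid at 178 (size 4, align 2) → ends 182
state at 182 (size 1, align 1) → ends 183
tail pad 1 to reach multiple of 2
total 184 bytes, alignment 2
data bytes 182, size 184 → padding 2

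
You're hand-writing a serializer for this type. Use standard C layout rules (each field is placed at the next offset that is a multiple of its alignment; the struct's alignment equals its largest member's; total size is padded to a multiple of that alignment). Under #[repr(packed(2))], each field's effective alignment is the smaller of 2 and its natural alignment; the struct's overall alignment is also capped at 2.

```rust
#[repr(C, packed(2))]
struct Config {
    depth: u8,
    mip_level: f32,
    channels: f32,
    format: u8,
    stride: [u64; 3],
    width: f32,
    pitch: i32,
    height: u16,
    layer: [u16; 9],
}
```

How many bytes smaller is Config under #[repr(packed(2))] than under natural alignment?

8

natural layout:
  0..1  depth  (1B, 1-aligned)
  1..4  -- padding (3B)
  4..8  mip_level  (4B, 4-aligned)
  8..12  channels  (4B, 4-aligned)
  12..13  format  (1B, 1-aligned)
  13..16  -- padding (3B)
  16..40  stride  (24B, 8-aligned)
  40..44  width  (4B, 4-aligned)
  44..48  pitch  (4B, 4-aligned)
  48..50  height  (2B, 2-aligned)
  50..68  layer  (18B, 2-aligned)
  68..72  -- tail padding (4B)
  sizeof = 72, alignof = 8
packed(2) layout:
  0..1  depth  (1B, 1-aligned)
  1..2  -- padding (1B)
  2..6  mip_level  (4B, 2-aligned)
  6..10  channels  (4B, 2-aligned)
  10..11  format  (1B, 1-aligned)
  11..12  -- padding (1B)
  12..36  stride  (24B, 2-aligned)
  36..40  width  (4B, 2-aligned)
  40..44  pitch  (4B, 2-aligned)
  44..46  height  (2B, 2-aligned)
  46..64  layer  (18B, 2-aligned)
  sizeof = 64, alignof = 2
72 − 64 = 8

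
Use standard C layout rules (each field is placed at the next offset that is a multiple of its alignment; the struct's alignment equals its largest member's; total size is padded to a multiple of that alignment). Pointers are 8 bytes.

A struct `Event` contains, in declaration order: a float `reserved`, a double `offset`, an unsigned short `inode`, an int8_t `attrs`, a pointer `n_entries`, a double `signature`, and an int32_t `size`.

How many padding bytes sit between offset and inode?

reserved at 0 (size 4, align 4) → ends 4
pad 4 to align 8 for offset
offset at 8 (size 8, align 8) → ends 16
inode at 16 (size 2, align 2) → ends 18

0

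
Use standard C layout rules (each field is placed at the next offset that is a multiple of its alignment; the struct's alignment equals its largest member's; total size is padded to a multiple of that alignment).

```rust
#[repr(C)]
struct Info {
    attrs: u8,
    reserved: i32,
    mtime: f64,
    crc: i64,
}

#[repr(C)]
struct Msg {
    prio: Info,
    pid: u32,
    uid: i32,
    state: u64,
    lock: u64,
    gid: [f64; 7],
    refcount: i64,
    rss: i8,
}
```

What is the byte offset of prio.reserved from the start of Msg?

4

Info: @0: attrs [1B, align 1] → 1; +3 pad (align 4); @4: reserved [4B, align 4] → 8; @8: mtime [8B, align 8] → 16; @16: crc [8B, align 8] → 24; size 24, align 8
@0: prio [24B, align 8] → 24
within Info: reserved at 4
0 + 4 = 4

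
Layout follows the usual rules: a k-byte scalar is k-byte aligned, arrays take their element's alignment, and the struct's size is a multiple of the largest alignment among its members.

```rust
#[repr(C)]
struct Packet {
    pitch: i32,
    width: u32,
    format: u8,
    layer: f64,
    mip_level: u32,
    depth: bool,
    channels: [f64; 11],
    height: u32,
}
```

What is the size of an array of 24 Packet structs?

pitch at 0 (size 4, align 4) → ends 4
width at 4 (size 4, align 4) → ends 8
format at 8 (size 1, align 1) → ends 9
pad 7 to align 8 for layer
layer at 16 (size 8, align 8) → ends 24
mip_level at 24 (size 4, align 4) → ends 28
depth at 28 (size 1, align 1) → ends 29
pad 3 to align 8 for channels
channels at 32 (size 88, align 8) → ends 120
height at 120 (size 4, align 4) → ends 124
tail pad 4 to reach multiple of 8
total 128 bytes, alignment 8
array of 24: 24 × 128 = 3072

3072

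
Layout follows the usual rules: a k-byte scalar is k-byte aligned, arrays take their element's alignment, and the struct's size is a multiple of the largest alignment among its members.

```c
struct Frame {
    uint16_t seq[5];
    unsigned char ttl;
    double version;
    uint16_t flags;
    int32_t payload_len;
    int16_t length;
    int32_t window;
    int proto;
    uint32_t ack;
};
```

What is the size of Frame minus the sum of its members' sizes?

9

seq at 0 (size 10, align 2) → ends 10
ttl at 10 (size 1, align 1) → ends 11
pad 5 to align 8 for version
version at 16 (size 8, align 8) → ends 24
flags at 24 (size 2, align 2) → ends 26
pad 2 to align 4 for payload_len
payload_len at 28 (size 4, align 4) → ends 32
length at 32 (size 2, align 2) → ends 34
pad 2 to align 4 for window
window at 36 (size 4, align 4) → ends 40
proto at 40 (size 4, align 4) → ends 44
ack at 44 (size 4, align 4) → ends 48
total 48 bytes, alignment 8
data bytes 39, size 48 → padding 9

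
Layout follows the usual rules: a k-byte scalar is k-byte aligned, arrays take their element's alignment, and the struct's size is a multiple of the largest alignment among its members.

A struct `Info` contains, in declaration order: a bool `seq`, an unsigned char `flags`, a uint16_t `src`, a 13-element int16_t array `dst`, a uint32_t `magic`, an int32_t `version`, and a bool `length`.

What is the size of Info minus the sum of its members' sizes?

5

0..1  seq  (1B, 1-aligned)
1..2  flags  (1B, 1-aligned)
2..4  src  (2B, 2-aligned)
4..30  dst  (26B, 2-aligned)
30..32  -- padding (2B)
32..36  magic  (4B, 4-aligned)
36..40  version  (4B, 4-aligned)
40..41  length  (1B, 1-aligned)
41..44  -- tail padding (3B)
sizeof = 44, alignof = 4
data bytes 39, size 44 → padding 5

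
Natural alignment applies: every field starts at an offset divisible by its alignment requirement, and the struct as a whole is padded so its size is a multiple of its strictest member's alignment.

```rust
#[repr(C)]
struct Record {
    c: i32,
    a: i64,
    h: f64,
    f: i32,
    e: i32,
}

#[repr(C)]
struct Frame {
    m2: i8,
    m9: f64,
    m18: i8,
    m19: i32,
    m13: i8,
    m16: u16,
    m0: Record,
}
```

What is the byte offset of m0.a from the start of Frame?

Record: c at 0 (size 4, align 4) → ends 4; pad 4 to align 8 for a; a at 8 (size 8, align 8) → ends 16; h at 16 (size 8, align 8) → ends 24; f at 24 (size 4, align 4) → ends 28; e at 28 (size 4, align 4) → ends 32; total 32 bytes, alignment 8
m2 at 0 (size 1, align 1) → ends 1
pad 7 to align 8 for m9
m9 at 8 (size 8, align 8) → ends 16
m18 at 16 (size 1, align 1) → ends 17
pad 3 to align 4 for m19
m19 at 20 (size 4, align 4) → ends 24
m13 at 24 (size 1, align 1) → ends 25
pad 1 to align 2 for m16
m16 at 26 (size 2, align 2) → ends 28
pad 4 to align 8 for m0
m0 at 32 (size 32, align 8) → ends 64
within Record: a at 8
32 + 8 = 40

40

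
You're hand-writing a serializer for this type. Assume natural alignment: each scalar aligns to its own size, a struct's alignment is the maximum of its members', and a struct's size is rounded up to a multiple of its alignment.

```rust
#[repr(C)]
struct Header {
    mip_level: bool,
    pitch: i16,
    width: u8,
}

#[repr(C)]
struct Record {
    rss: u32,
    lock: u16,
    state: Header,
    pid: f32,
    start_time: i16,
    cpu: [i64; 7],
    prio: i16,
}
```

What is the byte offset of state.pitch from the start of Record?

8

Header: mip_level at 0 (size 1, align 1) → ends 1; pad 1 to align 2 for pitch; pitch at 2 (size 2, align 2) → ends 4; width at 4 (size 1, align 1) → ends 5; tail pad 1 to reach multiple of 2; total 6 bytes, alignment 2
rss at 0 (size 4, align 4) → ends 4
lock at 4 (size 2, align 2) → ends 6
state at 6 (size 6, align 2) → ends 12
within Header: pitch at 2
6 + 2 = 8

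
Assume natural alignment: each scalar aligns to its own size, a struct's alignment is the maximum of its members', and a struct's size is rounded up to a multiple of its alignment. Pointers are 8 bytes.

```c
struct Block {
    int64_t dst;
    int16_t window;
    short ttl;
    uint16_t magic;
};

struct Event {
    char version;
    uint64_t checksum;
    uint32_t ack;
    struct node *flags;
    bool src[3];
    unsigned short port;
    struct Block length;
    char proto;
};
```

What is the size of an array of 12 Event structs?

Block: dst at 0 (size 8, align 8) → ends 8; window at 8 (size 2, align 2) → ends 10; ttl at 10 (size 2, align 2) → ends 12; magic at 12 (size 2, align 2) → ends 14; tail pad 2 to reach multiple of 8; total 16 bytes, alignment 8
version at 0 (size 1, align 1) → ends 1
pad 7 to align 8 for checksum
checksum at 8 (size 8, align 8) → ends 16
ack at 16 (size 4, align 4) → ends 20
pad 4 to align 8 for flags
flags at 24 (size 8, align 8) → ends 32
src at 32 (size 3, align 1) → ends 35
pad 1 to align 2 for port
port at 36 (size 2, align 2) → ends 38
pad 2 to align 8 for length
length at 40 (size 16, align 8) → ends 56
proto at 56 (size 1, align 1) → ends 57
tail pad 7 to reach multiple of 8
total 64 bytes, alignment 8
array of 12: 12 × 64 = 768

768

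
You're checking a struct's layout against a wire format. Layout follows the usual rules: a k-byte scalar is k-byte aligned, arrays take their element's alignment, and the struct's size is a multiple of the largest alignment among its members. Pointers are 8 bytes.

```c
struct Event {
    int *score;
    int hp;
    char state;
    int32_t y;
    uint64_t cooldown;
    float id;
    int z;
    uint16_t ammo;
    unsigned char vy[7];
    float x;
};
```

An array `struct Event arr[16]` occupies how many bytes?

896

@0: score [8B, align 8] → 8
@8: hp [4B, align 4] → 12
@12: state [1B, align 1] → 13
+3 pad (align 4)
@16: y [4B, align 4] → 20
+4 pad (align 8)
@24: cooldown [8B, align 8] → 32
@32: id [4B, align 4] → 36
@36: z [4B, align 4] → 40
@40: ammo [2B, align 2] → 42
@42: vy [7B, align 1] → 49
+3 pad (align 4)
@52: x [4B, align 4] → 56
size 56, align 8
array of 16: 16 × 56 = 896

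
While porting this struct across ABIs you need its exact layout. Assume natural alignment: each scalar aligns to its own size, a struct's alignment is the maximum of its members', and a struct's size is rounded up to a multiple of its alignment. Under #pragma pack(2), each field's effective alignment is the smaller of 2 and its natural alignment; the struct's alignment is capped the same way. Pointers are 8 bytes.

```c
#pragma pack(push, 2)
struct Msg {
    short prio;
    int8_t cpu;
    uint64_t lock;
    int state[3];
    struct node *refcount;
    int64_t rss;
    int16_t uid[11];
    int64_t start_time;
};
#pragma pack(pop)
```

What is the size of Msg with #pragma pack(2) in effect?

0..2  prio  (2B, 2-aligned)
2..3  cpu  (1B, 1-aligned)
3..4  -- padding (1B)
4..12  lock  (8B, 2-aligned)
12..24  state  (12B, 2-aligned)
24..32  refcount  (8B, 2-aligned)
32..40  rss  (8B, 2-aligned)
40..62  uid  (22B, 2-aligned)
62..70  start_time  (8B, 2-aligned)
sizeof = 70, alignof = 2

70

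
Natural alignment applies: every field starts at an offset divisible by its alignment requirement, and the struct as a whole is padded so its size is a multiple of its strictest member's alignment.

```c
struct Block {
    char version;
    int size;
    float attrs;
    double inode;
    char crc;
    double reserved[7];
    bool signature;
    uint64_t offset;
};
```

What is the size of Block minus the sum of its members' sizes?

0..1  version  (1B, 1-aligned)
1..4  -- padding (3B)
4..8  size  (4B, 4-aligned)
8..12  attrs  (4B, 4-aligned)
12..16  -- padding (4B)
16..24  inode  (8B, 8-aligned)
24..25  crc  (1B, 1-aligned)
25..32  -- padding (7B)
32..88  reserved  (56B, 8-aligned)
88..89  signature  (1B, 1-aligned)
89..96  -- padding (7B)
96..104  offset  (8B, 8-aligned)
sizeof = 104, alignof = 8
data bytes 83, size 104 → padding 21

21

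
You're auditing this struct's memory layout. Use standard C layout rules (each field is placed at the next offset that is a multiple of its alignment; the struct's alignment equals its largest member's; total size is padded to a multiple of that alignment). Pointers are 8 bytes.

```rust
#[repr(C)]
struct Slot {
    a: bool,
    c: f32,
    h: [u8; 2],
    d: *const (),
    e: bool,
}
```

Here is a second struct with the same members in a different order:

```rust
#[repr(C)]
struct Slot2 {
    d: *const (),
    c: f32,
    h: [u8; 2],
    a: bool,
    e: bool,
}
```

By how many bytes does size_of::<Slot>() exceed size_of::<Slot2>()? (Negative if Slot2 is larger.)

16

a at 0 (size 1, align 1) → ends 1
pad 3 to align 4 for c
c at 4 (size 4, align 4) → ends 8
h at 8 (size 2, align 1) → ends 10
pad 6 to align 8 for d
d at 16 (size 8, align 8) → ends 24
e at 24 (size 1, align 1) → ends 25
tail pad 7 to reach multiple of 8
total 32 bytes, alignment 8
— Slot2 —
d at 0 (size 8, align 8) → ends 8
c at 8 (size 4, align 4) → ends 12
h at 12 (size 2, align 1) → ends 14
a at 14 (size 1, align 1) → ends 15
e at 15 (size 1, align 1) → ends 16
total 16 bytes, alignment 8
32 − 16 = 16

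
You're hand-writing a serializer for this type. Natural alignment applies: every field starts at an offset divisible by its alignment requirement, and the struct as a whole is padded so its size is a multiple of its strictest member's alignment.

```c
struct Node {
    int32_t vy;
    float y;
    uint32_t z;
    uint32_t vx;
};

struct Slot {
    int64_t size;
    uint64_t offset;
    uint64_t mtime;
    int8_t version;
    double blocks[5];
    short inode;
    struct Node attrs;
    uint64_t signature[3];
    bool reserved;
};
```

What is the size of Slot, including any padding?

Node: @0: vy [4B, align 4] → 4; @4: y [4B, align 4] → 8; @8: z [4B, align 4] → 12; @12: vx [4B, align 4] → 16; size 16, align 4
@0: size [8B, align 8] → 8
@8: offset [8B, align 8] → 16
@16: mtime [8B, align 8] → 24
@24: version [1B, align 1] → 25
+7 pad (align 8)
@32: blocks [40B, align 8] → 72
@72: inode [2B, align 2] → 74
+2 pad (align 4)
@76: attrs [16B, align 4] → 92
+4 pad (align 8)
@96: signature [24B, align 8] → 120
@120: reserved [1B, align 1] → 121
+7 tail pad (align 8)
size 128, align 8

128 bytes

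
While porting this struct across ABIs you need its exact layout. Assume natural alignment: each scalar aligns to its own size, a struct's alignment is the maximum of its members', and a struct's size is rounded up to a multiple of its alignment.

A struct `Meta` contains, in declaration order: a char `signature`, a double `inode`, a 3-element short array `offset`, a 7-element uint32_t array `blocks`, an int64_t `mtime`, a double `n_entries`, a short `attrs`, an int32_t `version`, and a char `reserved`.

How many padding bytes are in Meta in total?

22

@0: signature [1B, align 1] → 1
+7 pad (align 8)
@8: inode [8B, align 8] → 16
@16: offset [6B, align 2] → 22
+2 pad (align 4)
@24: blocks [28B, align 4] → 52
+4 pad (align 8)
@56: mtime [8B, align 8] → 64
@64: n_entries [8B, align 8] → 72
@72: attrs [2B, align 2] → 74
+2 pad (align 4)
@76: version [4B, align 4] → 80
@80: reserved [1B, align 1] → 81
+7 tail pad (align 8)
size 88, align 8
data bytes 66, size 88 → padding 22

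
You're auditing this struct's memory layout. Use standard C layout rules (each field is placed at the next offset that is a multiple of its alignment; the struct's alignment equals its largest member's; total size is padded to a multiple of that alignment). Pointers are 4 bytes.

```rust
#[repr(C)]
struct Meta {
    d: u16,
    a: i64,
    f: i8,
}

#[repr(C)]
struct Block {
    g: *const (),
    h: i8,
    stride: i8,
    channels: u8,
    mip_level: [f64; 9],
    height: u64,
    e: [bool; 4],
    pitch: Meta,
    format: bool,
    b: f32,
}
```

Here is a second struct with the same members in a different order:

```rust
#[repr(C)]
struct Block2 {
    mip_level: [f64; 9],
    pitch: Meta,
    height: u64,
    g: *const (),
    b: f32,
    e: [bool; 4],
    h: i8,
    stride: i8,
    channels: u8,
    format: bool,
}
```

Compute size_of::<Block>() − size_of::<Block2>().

Meta: d at 0 (size 2, align 2) → ends 2; pad 6 to align 8 for a; a at 8 (size 8, align 8) → ends 16; f at 16 (size 1, align 1) → ends 17; tail pad 7 to reach multiple of 8; total 24 bytes, alignment 8
g at 0 (size 4, align 4) → ends 4
h at 4 (size 1, align 1) → ends 5
stride at 5 (size 1, align 1) → ends 6
channels at 6 (size 1, align 1) → ends 7
pad 1 to align 8 for mip_level
mip_level at 8 (size 72, align 8) → ends 80
height at 80 (size 8, align 8) → ends 88
e at 88 (size 4, align 1) → ends 92
pad 4 to align 8 for pitch
pitch at 96 (size 24, align 8) → ends 120
format at 120 (size 1, align 1) → ends 121
pad 3 to align 4 for b
b at 124 (size 4, align 4) → ends 128
total 128 bytes, alignment 8
— Block2 —
mip_level at 0 (size 72, align 8) → ends 72
pitch at 72 (size 24, align 8) → ends 96
height at 96 (size 8, align 8) → ends 104
g at 104 (size 4, align 4) → ends 108
b at 108 (size 4, align 4) → ends 112
e at 112 (size 4, align 1) → ends 116
h at 116 (size 1, align 1) → ends 117
stride at 117 (size 1, align 1) → ends 118
channels at 118 (size 1, align 1) → ends 119
format at 119 (size 1, align 1) → ends 120
total 120 bytes, alignment 8
128 − 120 = 8

8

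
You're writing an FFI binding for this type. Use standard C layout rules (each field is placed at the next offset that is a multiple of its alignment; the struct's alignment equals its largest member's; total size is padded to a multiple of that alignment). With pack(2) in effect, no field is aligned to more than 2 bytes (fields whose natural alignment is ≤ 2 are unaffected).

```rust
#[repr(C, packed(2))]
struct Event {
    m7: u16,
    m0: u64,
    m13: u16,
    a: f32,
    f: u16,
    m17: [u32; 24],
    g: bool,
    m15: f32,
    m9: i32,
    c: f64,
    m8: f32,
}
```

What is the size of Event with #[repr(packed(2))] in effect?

136

0..2  m7  (2B, 2-aligned)
2..10  m0  (8B, 2-aligned)
10..12  m13  (2B, 2-aligned)
12..16  a  (4B, 2-aligned)
16..18  f  (2B, 2-aligned)
18..114  m17  (96B, 2-aligned)
114..115  g  (1B, 1-aligned)
115..116  -- padding (1B)
116..120  m15  (4B, 2-aligned)
120..124  m9  (4B, 2-aligned)
124..132  c  (8B, 2-aligned)
132..136  m8  (4B, 2-aligned)
sizeof = 136, alignof = 2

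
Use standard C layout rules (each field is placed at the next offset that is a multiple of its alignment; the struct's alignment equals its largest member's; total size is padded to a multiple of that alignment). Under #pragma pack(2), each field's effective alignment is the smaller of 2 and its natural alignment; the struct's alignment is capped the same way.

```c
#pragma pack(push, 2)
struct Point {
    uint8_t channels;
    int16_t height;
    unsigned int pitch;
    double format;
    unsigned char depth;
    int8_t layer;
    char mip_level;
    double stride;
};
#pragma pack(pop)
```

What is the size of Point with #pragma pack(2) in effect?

28

@0: channels [1B, align 1] → 1
+1 pad (align 2)
@2: height [2B, align 2] → 4
@4: pitch [4B, align 2] → 8
@8: format [8B, align 2] → 16
@16: depth [1B, align 1] → 17
@17: layer [1B, align 1] → 18
@18: mip_level [1B, align 1] → 19
+1 pad (align 2)
@20: stride [8B, align 2] → 28
size 28, align 2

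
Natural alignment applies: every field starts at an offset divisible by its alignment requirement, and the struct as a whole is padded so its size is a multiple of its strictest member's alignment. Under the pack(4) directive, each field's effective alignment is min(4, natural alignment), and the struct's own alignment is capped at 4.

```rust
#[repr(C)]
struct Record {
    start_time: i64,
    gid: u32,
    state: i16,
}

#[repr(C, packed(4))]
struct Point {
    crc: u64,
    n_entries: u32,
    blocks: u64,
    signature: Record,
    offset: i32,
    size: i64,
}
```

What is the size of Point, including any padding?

Record: @0: start_time [8B, align 8] → 8; @8: gid [4B, align 4] → 12; @12: state [2B, align 2] → 14; +2 tail pad (align 8); size 16, align 8
@0: crc [8B, align 4] → 8
@8: n_entries [4B, align 4] → 12
@12: blocks [8B, align 4] → 20
@20: signature [16B, align 4] → 36
@36: offset [4B, align 4] → 40
@40: size [8B, align 4] → 48
size 48, align 4

48 bytes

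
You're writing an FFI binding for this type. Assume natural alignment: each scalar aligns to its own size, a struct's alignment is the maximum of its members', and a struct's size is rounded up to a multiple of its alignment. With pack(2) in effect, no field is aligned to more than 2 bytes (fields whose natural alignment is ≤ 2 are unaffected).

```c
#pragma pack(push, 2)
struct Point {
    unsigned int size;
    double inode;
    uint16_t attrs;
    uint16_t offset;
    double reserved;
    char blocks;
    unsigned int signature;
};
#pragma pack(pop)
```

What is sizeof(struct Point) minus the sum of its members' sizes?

size at 0 (size 4, align 2) → ends 4
inode at 4 (size 8, align 2) → ends 12
attrs at 12 (size 2, align 2) → ends 14
offset at 14 (size 2, align 2) → ends 16
reserved at 16 (size 8, align 2) → ends 24
blocks at 24 (size 1, align 1) → ends 25
pad 1 to align 2 for signature
signature at 26 (size 4, align 2) → ends 30
total 30 bytes, alignment 2
data bytes 29, size 30 → padding 1

1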